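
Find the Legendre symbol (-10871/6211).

1

Reduce the numerator: -10871 ≡ 1551 (mod 6211), so (-10871/6211) = (1551/6211).
Both 1551 ≡ 3 and 6211 ≡ 3 (mod 4), so reciprocity gives (1551/6211) = -(6211/1551). Reduce: 6211 ≡ 7 (mod 1551). Now have -(7/1551).
Both 7 ≡ 3 and 1551 ≡ 3 (mod 4), so reciprocity gives (7/1551) = -(1551/7). Reduce: 1551 ≡ 4 (mod 7). Now have (4/7).
Factor out 2: 4 = 2^2. Since 7 ≡ 7 (mod 8), (2/7) = +1, and (2/7)^2 = +1. Now have (1/7).
(1/7) = 1. Collecting the sign factors: 1.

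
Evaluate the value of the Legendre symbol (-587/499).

Reduce the numerator: -587 ≡ 411 (mod 499), so (-587/499) = (411/499).
Both 411 ≡ 3 and 499 ≡ 3 (mod 4), so reciprocity gives (411/499) = -(499/411). Reduce: 499 ≡ 88 (mod 411). Now have -(88/411).
Factor out 2: 88 = 2^3·11. Since 411 ≡ 3 (mod 8), (2/411) = -1, and (2/411)^3 = -1. Now have (11/411).
Both 11 ≡ 3 and 411 ≡ 3 (mod 4), so reciprocity gives (11/411) = -(411/11). Reduce: 411 ≡ 4 (mod 11). Now have -(4/11).
Factor out 2: 4 = 2^2. Since 11 ≡ 3 (mod 8), (2/11) = -1, and (2/11)^2 = +1. Now have -(1/11).
(1/11) = 1. Collecting the sign factors: -1.

-1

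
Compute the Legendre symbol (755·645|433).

1

By multiplicativity, (755·645|433) = (755|433)·(645|433).
First factor (755|433):
(755|433)
  = (322|433)    [755 ≡ 322 mod 433]
  = (161|433)    [433 ≡ 1 mod 8 ⇒ (2|433) = +1]
  = (433|161)    [QR: 161 ≡ 1 mod 4, sign kept]
  = (111|161)    [433 ≡ 111 mod 161]
  = (161|111)    [QR: 161 ≡ 1 mod 4, sign kept]
  = (50|111)    [161 ≡ 50 mod 111]
  = (25|111)    [111 ≡ 7 mod 8 ⇒ (2|111) = +1]
  = (111|25)    [QR: 25 ≡ 1 mod 4, sign kept]
  = (11|25)    [111 ≡ 11 mod 25]
  = (25|11)    [QR: 25 ≡ 1 mod 4, sign kept]
  = (3|11)    [25 ≡ 3 mod 11]
  = -(11|3)    [QR: both ≡ 3 mod 4, sign flips]
  = -(2|3)    [11 ≡ 2 mod 3]
  = (1|3)    [3 ≡ 3 mod 8 ⇒ (2|3) = -1]
  = 1    [(1|3) = 1]
Second factor (645|433):
(645|433)
  = (212|433)    [645 ≡ 212 mod 433]
  = (53|433)    [433 ≡ 1 mod 8 ⇒ (2|433)^2 = +1]
  = (433|53)    [QR: 53 ≡ 1 mod 4, sign kept]
  = (9|53)    [433 ≡ 9 mod 53]
  = (53|9)    [QR: 9 ≡ 1 mod 4, sign kept]
  = (8|9)    [53 ≡ 8 mod 9]
  = (1|9)    [9 ≡ 1 mod 8 ⇒ (2|9)^3 = +1]
  = 1    [(1|9) = 1]
Product: (1)·(1) = 1.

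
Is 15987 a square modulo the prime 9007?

(15987/9007)
  = (6980/9007)    [15987 ≡ 6980 mod 9007]
  = (1745/9007)    [9007 ≡ 7 mod 8 ⇒ (2/9007)^2 = +1]
  = (9007/1745)    [QR: 1745 ≡ 1 mod 4, sign kept]
  = (282/1745)    [9007 ≡ 282 mod 1745]
  = (141/1745)    [1745 ≡ 1 mod 8 ⇒ (2/1745) = +1]
  = (1745/141)    [QR: 141 ≡ 1 mod 4, sign kept]
  = (53/141)    [1745 ≡ 53 mod 141]
  = (141/53)    [QR: 53 ≡ 1 mod 4, sign kept]
  = (35/53)    [141 ≡ 35 mod 53]
  = (53/35)    [QR: 53 ≡ 1 mod 4, sign kept]
  = (18/35)    [53 ≡ 18 mod 35]
  = -(9/35)    [35 ≡ 3 mod 8 ⇒ (2/35) = -1]
  = -(35/9)    [QR: 9 ≡ 1 mod 4, sign kept]
  = -(8/9)    [35 ≡ 8 mod 9]
  = -(1/9)    [9 ≡ 1 mod 8 ⇒ (2/9)^3 = +1]
  = -1    [(1/9) = 1]
The Legendre symbol is -1, so x^2 ≡ 15987 (mod 9007) has no solution.

no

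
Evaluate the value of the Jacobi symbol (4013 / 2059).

-1

(4013 / 2059)
  = (1954 / 2059)    [4013 ≡ 1954 mod 2059]
  = -(977 / 2059)    [2059 ≡ 3 mod 8 ⇒ (2 / 2059) = -1]
  = -(2059 / 977)    [QR: 977 ≡ 1 mod 4, sign kept]
  = -(105 / 977)    [2059 ≡ 105 mod 977]
  = -(977 / 105)    [QR: 105 ≡ 1 mod 4, sign kept]
  = -(32 / 105)    [977 ≡ 32 mod 105]
  = -(1 / 105)    [105 ≡ 1 mod 8 ⇒ (2 / 105)^5 = +1]
  = -1    [(1 / 105) = 1]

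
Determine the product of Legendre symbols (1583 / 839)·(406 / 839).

1

By multiplicativity, (1583·406 / 839) = (1583 / 839)·(406 / 839).
First factor (1583 / 839):
(1583 / 839)
  = (744 / 839)    [1583 ≡ 744 mod 839]
  = (93 / 839)    [839 ≡ 7 mod 8 ⇒ (2 / 839)^3 = +1]
  = (839 / 93)    [QR: 93 ≡ 1 mod 4, sign kept]
  = (2 / 93)    [839 ≡ 2 mod 93]
  = -(1 / 93)    [93 ≡ 5 mod 8 ⇒ (2 / 93) = -1]
  = -1    [(1 / 93) = 1]
Second factor (406 / 839):
(406 / 839)
  = (203 / 839)    [839 ≡ 7 mod 8 ⇒ (2 / 839) = +1]
  = -(839 / 203)    [QR: both ≡ 3 mod 4, sign flips]
  = -(27 / 203)    [839 ≡ 27 mod 203]
  = (203 / 27)    [QR: both ≡ 3 mod 4, sign flips]
  = (14 / 27)    [203 ≡ 14 mod 27]
  = -(7 / 27)    [27 ≡ 3 mod 8 ⇒ (2 / 27) = -1]
  = (27 / 7)    [QR: both ≡ 3 mod 4, sign flips]
  = (6 / 7)    [27 ≡ 6 mod 7]
  = (3 / 7)    [7 ≡ 7 mod 8 ⇒ (2 / 7) = +1]
  = -(7 / 3)    [QR: both ≡ 3 mod 4, sign flips]
  = -(1 / 3)    [7 ≡ 1 mod 3]
  = -1    [(1 / 3) = 1]
Product: (-1)·(-1) = 1.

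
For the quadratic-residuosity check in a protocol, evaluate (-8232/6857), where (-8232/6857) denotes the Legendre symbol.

Pull out -1: (-8232/6857) = (-1/6857)·(8232/6857). Since 6857 ≡ 1 (mod 4), (-1/6857) = +1. Now have (8232/6857).
Reduce the numerator: 8232 ≡ 1375 (mod 6857), so (8232/6857) = (1375/6857).
6857 ≡ 1 (mod 4), so quadratic reciprocity gives (1375/6857) = (6857/1375). Reduce: 6857 ≡ 1357 (mod 1375). Now have (1357/1375).
1357 ≡ 1 (mod 4), so quadratic reciprocity gives (1357/1375) = (1375/1357). Reduce: 1375 ≡ 18 (mod 1357). Now have (18/1357).
Factor out 2: 18 = 2·9. Since 1357 ≡ 5 (mod 8), (2/1357) = -1. Now have -(9/1357).
9 ≡ 1 (mod 4), so quadratic reciprocity gives (9/1357) = (1357/9). Reduce: 1357 ≡ 7 (mod 9). Now have -(7/9).
9 ≡ 1 (mod 4), so quadratic reciprocity gives (7/9) = (9/7). Reduce: 9 ≡ 2 (mod 7). Now have -(2/7).
Factor out 2: 2 = 2. Since 7 ≡ 7 (mod 8), (2/7) = +1. Now have -(1/7).
(1/7) = 1. Collecting the sign factors: -1.

-1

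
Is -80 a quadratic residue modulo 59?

Reduce the numerator: -80 ≡ 38 (mod 59), so (-80|59) = (38|59).
Factor out 2: 38 = 2·19. Since 59 ≡ 3 (mod 8), (2|59) = -1. Now have -(19|59).
Both 19 ≡ 3 and 59 ≡ 3 (mod 4), so reciprocity gives (19|59) = -(59|19). Reduce: 59 ≡ 2 (mod 19). Now have (2|19).
Factor out 2: 2 = 2. Since 19 ≡ 3 (mod 8), (2|19) = -1. Now have -(1|19).
(1|19) = 1. Collecting the sign factors: -1.
The Legendre symbol is -1, so x^2 ≡ -80 (mod 59) has no solution.

no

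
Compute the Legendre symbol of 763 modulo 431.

-1

(763|431)
  = (332|431)    [763 ≡ 332 mod 431]
  = (83|431)    [431 ≡ 7 mod 8 ⇒ (2|431)^2 = +1]
  = -(431|83)    [QR: both ≡ 3 mod 4, sign flips]
  = -(16|83)    [431 ≡ 16 mod 83]
  = -(1|83)    [83 ≡ 3 mod 8 ⇒ (2|83)^4 = +1]
  = -1    [(1|83) = 1]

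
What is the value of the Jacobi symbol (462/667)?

Factor out 2: 462 = 2·231. Since 667 ≡ 3 (mod 8), (2/667) = -1. Now have -(231/667).
Both 231 ≡ 3 and 667 ≡ 3 (mod 4), so reciprocity gives (231/667) = -(667/231). Reduce: 667 ≡ 205 (mod 231). Now have (205/231).
205 ≡ 1 (mod 4), so quadratic reciprocity gives (205/231) = (231/205). Reduce: 231 ≡ 26 (mod 205). Now have (26/205).
Factor out 2: 26 = 2·13. Since 205 ≡ 5 (mod 8), (2/205) = -1. Now have -(13/205).
13 ≡ 1 (mod 4), so quadratic reciprocity gives (13/205) = (205/13). Reduce: 205 ≡ 10 (mod 13). Now have -(10/13).
Factor out 2: 10 = 2·5. Since 13 ≡ 5 (mod 8), (2/13) = -1. Now have (5/13).
5 ≡ 1 (mod 4), so quadratic reciprocity gives (5/13) = (13/5). Reduce: 13 ≡ 3 (mod 5). Now have (3/5).
5 ≡ 1 (mod 4), so quadratic reciprocity gives (3/5) = (5/3). Reduce: 5 ≡ 2 (mod 3). Now have (2/3).
Factor out 2: 2 = 2. Since 3 ≡ 3 (mod 8), (2/3) = -1. Now have -(1/3).
(1/3) = 1. Collecting the sign factors: -1.

-1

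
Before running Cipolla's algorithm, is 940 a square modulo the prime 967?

(940|967)
  = (235|967)    [967 ≡ 7 mod 8 ⇒ (2|967)^2 = +1]
  = -(967|235)    [QR: both ≡ 3 mod 4, sign flips]
  = -(27|235)    [967 ≡ 27 mod 235]
  = (235|27)    [QR: both ≡ 3 mod 4, sign flips]
  = (19|27)    [235 ≡ 19 mod 27]
  = -(27|19)    [QR: both ≡ 3 mod 4, sign flips]
  = -(8|19)    [27 ≡ 8 mod 19]
  = (1|19)    [19 ≡ 3 mod 8 ⇒ (2|19)^3 = -1]
  = 1    [(1|19) = 1]
(940|967) = 1, and 967 is prime, so 940 is a quadratic residue mod 967.

yes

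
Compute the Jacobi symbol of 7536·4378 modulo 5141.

-1

By multiplicativity, (7536·4378/5141) = (7536/5141)·(4378/5141).
First factor (7536/5141):
(7536/5141)
  = (2395/5141)    [7536 ≡ 2395 mod 5141]
  = (5141/2395)    [QR: 5141 ≡ 1 mod 4, sign kept]
  = (351/2395)    [5141 ≡ 351 mod 2395]
  = -(2395/351)    [QR: both ≡ 3 mod 4, sign flips]
  = -(289/351)    [2395 ≡ 289 mod 351]
  = -(351/289)    [QR: 289 ≡ 1 mod 4, sign kept]
  = -(62/289)    [351 ≡ 62 mod 289]
  = -(31/289)    [289 ≡ 1 mod 8 ⇒ (2/289) = +1]
  = -(289/31)    [QR: 289 ≡ 1 mod 4, sign kept]
  = -(10/31)    [289 ≡ 10 mod 31]
  = -(5/31)    [31 ≡ 7 mod 8 ⇒ (2/31) = +1]
  = -(31/5)    [QR: 5 ≡ 1 mod 4, sign kept]
  = -(1/5)    [31 ≡ 1 mod 5]
  = -1    [(1/5) = 1]
Second factor (4378/5141):
(4378/5141)
  = -(2189/5141)    [5141 ≡ 5 mod 8 ⇒ (2/5141) = -1]
  = -(5141/2189)    [QR: 2189 ≡ 1 mod 4, sign kept]
  = -(763/2189)    [5141 ≡ 763 mod 2189]
  = -(2189/763)    [QR: 2189 ≡ 1 mod 4, sign kept]
  = -(663/763)    [2189 ≡ 663 mod 763]
  = (763/663)    [QR: both ≡ 3 mod 4, sign flips]
  = (100/663)    [763 ≡ 100 mod 663]
  = (25/663)    [663 ≡ 7 mod 8 ⇒ (2/663)^2 = +1]
  = (663/25)    [QR: 25 ≡ 1 mod 4, sign kept]
  = (13/25)    [663 ≡ 13 mod 25]
  = (25/13)    [QR: 13 ≡ 1 mod 4, sign kept]
  = (12/13)    [25 ≡ 12 mod 13]
  = (3/13)    [13 ≡ 5 mod 8 ⇒ (2/13)^2 = +1]
  = (13/3)    [QR: 13 ≡ 1 mod 4, sign kept]
  = (1/3)    [13 ≡ 1 mod 3]
  = 1    [(1/3) = 1]
Product: (-1)·(1) = -1.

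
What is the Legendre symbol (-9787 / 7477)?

-1

(-9787 / 7477)
  = (5167 / 7477)    [-9787 ≡ 5167 mod 7477]
  = (7477 / 5167)    [QR: 7477 ≡ 1 mod 4, sign kept]
  = (2310 / 5167)    [7477 ≡ 2310 mod 5167]
  = (1155 / 5167)    [5167 ≡ 7 mod 8 ⇒ (2 / 5167) = +1]
  = -(5167 / 1155)    [QR: both ≡ 3 mod 4, sign flips]
  = -(547 / 1155)    [5167 ≡ 547 mod 1155]
  = (1155 / 547)    [QR: both ≡ 3 mod 4, sign flips]
  = (61 / 547)    [1155 ≡ 61 mod 547]
  = (547 / 61)    [QR: 61 ≡ 1 mod 4, sign kept]
  = (59 / 61)    [547 ≡ 59 mod 61]
  = (61 / 59)    [QR: 61 ≡ 1 mod 4, sign kept]
  = (2 / 59)    [61 ≡ 2 mod 59]
  = -(1 / 59)    [59 ≡ 3 mod 8 ⇒ (2 / 59) = -1]
  = -1    [(1 / 59) = 1]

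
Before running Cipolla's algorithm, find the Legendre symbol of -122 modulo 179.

(-122/179)
  = -(122/179)    [179 ≡ 3 mod 4 ⇒ (-1/179) = -1]
  = (61/179)    [179 ≡ 3 mod 8 ⇒ (2/179) = -1]
  = (179/61)    [QR: 61 ≡ 1 mod 4, sign kept]
  = (57/61)    [179 ≡ 57 mod 61]
  = (61/57)    [QR: 57 ≡ 1 mod 4, sign kept]
  = (4/57)    [61 ≡ 4 mod 57]
  = (1/57)    [57 ≡ 1 mod 8 ⇒ (2/57)^2 = +1]
  = 1    [(1/57) = 1]

1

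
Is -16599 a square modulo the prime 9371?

yes

Pull out -1: (-16599|9371) = (-1|9371)·(16599|9371). Since 9371 ≡ 3 (mod 4), (-1|9371) = -1. Now have -(16599|9371).
Reduce the numerator: 16599 ≡ 7228 (mod 9371), so (16599|9371) = (7228|9371).
Factor out 2: 7228 = 2^2·1807. Since 9371 ≡ 3 (mod 8), (2|9371) = -1, and (2|9371)^2 = +1. Now have -(1807|9371).
Both 1807 ≡ 3 and 9371 ≡ 3 (mod 4), so reciprocity gives (1807|9371) = -(9371|1807). Reduce: 9371 ≡ 336 (mod 1807). Now have (336|1807).
Factor out 2: 336 = 2^4·21. Since 1807 ≡ 7 (mod 8), (2|1807) = +1, and (2|1807)^4 = +1. Now have (21|1807).
21 ≡ 1 (mod 4), so quadratic reciprocity gives (21|1807) = (1807|21). Reduce: 1807 ≡ 1 (mod 21). Now have (1|21).
(1|21) = 1. Collecting the sign factors: 1.
(-16599|9371) = 1, and 9371 is prime, so -16599 is a quadratic residue mod 9371.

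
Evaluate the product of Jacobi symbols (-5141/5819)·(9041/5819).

1

By multiplicativity, (-5141·9041/5819) = (-5141/5819)·(9041/5819).
First factor (-5141/5819):
(-5141/5819)
  = -(5141/5819)    [5819 ≡ 3 mod 4 ⇒ (-1/5819) = -1]
  = -(5819/5141)    [QR: 5141 ≡ 1 mod 4, sign kept]
  = -(678/5141)    [5819 ≡ 678 mod 5141]
  = (339/5141)    [5141 ≡ 5 mod 8 ⇒ (2/5141) = -1]
  = (5141/339)    [QR: 5141 ≡ 1 mod 4, sign kept]
  = (56/339)    [5141 ≡ 56 mod 339]
  = -(7/339)    [339 ≡ 3 mod 8 ⇒ (2/339)^3 = -1]
  = (339/7)    [QR: both ≡ 3 mod 4, sign flips]
  = (3/7)    [339 ≡ 3 mod 7]
  = -(7/3)    [QR: both ≡ 3 mod 4, sign flips]
  = -(1/3)    [7 ≡ 1 mod 3]
  = -1    [(1/3) = 1]
Second factor (9041/5819):
(9041/5819)
  = (3222/5819)    [9041 ≡ 3222 mod 5819]
  = -(1611/5819)    [5819 ≡ 3 mod 8 ⇒ (2/5819) = -1]
  = (5819/1611)    [QR: both ≡ 3 mod 4, sign flips]
  = (986/1611)    [5819 ≡ 986 mod 1611]
  = -(493/1611)    [1611 ≡ 3 mod 8 ⇒ (2/1611) = -1]
  = -(1611/493)    [QR: 493 ≡ 1 mod 4, sign kept]
  = -(132/493)    [1611 ≡ 132 mod 493]
  = -(33/493)    [493 ≡ 5 mod 8 ⇒ (2/493)^2 = +1]
  = -(493/33)    [QR: 33 ≡ 1 mod 4, sign kept]
  = -(31/33)    [493 ≡ 31 mod 33]
  = -(33/31)    [QR: 33 ≡ 1 mod 4, sign kept]
  = -(2/31)    [33 ≡ 2 mod 31]
  = -(1/31)    [31 ≡ 7 mod 8 ⇒ (2/31) = +1]
  = -1    [(1/31) = 1]
Product: (-1)·(-1) = 1.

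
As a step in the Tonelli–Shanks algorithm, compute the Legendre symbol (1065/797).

1

Reduce the numerator: 1065 ≡ 268 (mod 797), so (1065/797) = (268/797).
Factor out 2: 268 = 2^2·67. Since 797 ≡ 5 (mod 8), (2/797) = -1, and (2/797)^2 = +1. Now have (67/797).
797 ≡ 1 (mod 4), so quadratic reciprocity gives (67/797) = (797/67). Reduce: 797 ≡ 60 (mod 67). Now have (60/67).
Factor out 2: 60 = 2^2·15. Since 67 ≡ 3 (mod 8), (2/67) = -1, and (2/67)^2 = +1. Now have (15/67).
Both 15 ≡ 3 and 67 ≡ 3 (mod 4), so reciprocity gives (15/67) = -(67/15). Reduce: 67 ≡ 7 (mod 15). Now have -(7/15).
Both 7 ≡ 3 and 15 ≡ 3 (mod 4), so reciprocity gives (7/15) = -(15/7). Reduce: 15 ≡ 1 (mod 7). Now have (1/7).
(1/7) = 1. Collecting the sign factors: 1.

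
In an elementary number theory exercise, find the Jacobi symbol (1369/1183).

(1369/1183)
  = (186/1183)    [1369 ≡ 186 mod 1183]
  = (93/1183)    [1183 ≡ 7 mod 8 ⇒ (2/1183) = +1]
  = (1183/93)    [QR: 93 ≡ 1 mod 4, sign kept]
  = (67/93)    [1183 ≡ 67 mod 93]
  = (93/67)    [QR: 93 ≡ 1 mod 4, sign kept]
  = (26/67)    [93 ≡ 26 mod 67]
  = -(13/67)    [67 ≡ 3 mod 8 ⇒ (2/67) = -1]
  = -(67/13)    [QR: 13 ≡ 1 mod 4, sign kept]
  = -(2/13)    [67 ≡ 2 mod 13]
  = (1/13)    [13 ≡ 5 mod 8 ⇒ (2/13) = -1]
  = 1    [(1/13) = 1]

1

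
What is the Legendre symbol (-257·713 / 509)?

1

By multiplicativity, (-257·713 / 509) = (-257 / 509)·(713 / 509).
First factor (-257 / 509):
(-257 / 509)
  = (257 / 509)    [509 ≡ 1 mod 4 ⇒ (-1 / 509) = +1]
  = (509 / 257)    [QR: 257 ≡ 1 mod 4, sign kept]
  = (252 / 257)    [509 ≡ 252 mod 257]
  = (63 / 257)    [257 ≡ 1 mod 8 ⇒ (2 / 257)^2 = +1]
  = (257 / 63)    [QR: 257 ≡ 1 mod 4, sign kept]
  = (5 / 63)    [257 ≡ 5 mod 63]
  = (63 / 5)    [QR: 5 ≡ 1 mod 4, sign kept]
  = (3 / 5)    [63 ≡ 3 mod 5]
  = (5 / 3)    [QR: 5 ≡ 1 mod 4, sign kept]
  = (2 / 3)    [5 ≡ 2 mod 3]
  = -(1 / 3)    [3 ≡ 3 mod 8 ⇒ (2 / 3) = -1]
  = -1    [(1 / 3) = 1]
Second factor (713 / 509):
(713 / 509)
  = (204 / 509)    [713 ≡ 204 mod 509]
  = (51 / 509)    [509 ≡ 5 mod 8 ⇒ (2 / 509)^2 = +1]
  = (509 / 51)    [QR: 509 ≡ 1 mod 4, sign kept]
  = (50 / 51)    [509 ≡ 50 mod 51]
  = -(25 / 51)    [51 ≡ 3 mod 8 ⇒ (2 / 51) = -1]
  = -(51 / 25)    [QR: 25 ≡ 1 mod 4, sign kept]
  = -(1 / 25)    [51 ≡ 1 mod 25]
  = -1    [(1 / 25) = 1]
Product: (-1)·(-1) = 1.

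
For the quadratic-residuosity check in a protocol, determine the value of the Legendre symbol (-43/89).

-1

(-43/89)
  = (43/89)    [89 ≡ 1 mod 4 ⇒ (-1/89) = +1]
  = (89/43)    [QR: 89 ≡ 1 mod 4, sign kept]
  = (3/43)    [89 ≡ 3 mod 43]
  = -(43/3)    [QR: both ≡ 3 mod 4, sign flips]
  = -(1/3)    [43 ≡ 1 mod 3]
  = -1    [(1/3) = 1]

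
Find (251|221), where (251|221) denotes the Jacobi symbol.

1

(251|221)
  = (30|221)    [251 ≡ 30 mod 221]
  = -(15|221)    [221 ≡ 5 mod 8 ⇒ (2|221) = -1]
  = -(221|15)    [QR: 221 ≡ 1 mod 4, sign kept]
  = -(11|15)    [221 ≡ 11 mod 15]
  = (15|11)    [QR: both ≡ 3 mod 4, sign flips]
  = (4|11)    [15 ≡ 4 mod 11]
  = (1|11)    [11 ≡ 3 mod 8 ⇒ (2|11)^2 = +1]
  = 1    [(1|11) = 1]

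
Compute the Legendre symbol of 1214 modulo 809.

Reduce the numerator: 1214 ≡ 405 (mod 809), so (1214 / 809) = (405 / 809).
405 ≡ 1 (mod 4), so quadratic reciprocity gives (405 / 809) = (809 / 405). Reduce: 809 ≡ 404 (mod 405). Now have (404 / 405).
Factor out 2: 404 = 2^2·101. Since 405 ≡ 5 (mod 8), (2 / 405) = -1, and (2 / 405)^2 = +1. Now have (101 / 405).
101 ≡ 1 (mod 4), so quadratic reciprocity gives (101 / 405) = (405 / 101). Reduce: 405 ≡ 1 (mod 101). Now have (1 / 101).
(1 / 101) = 1. Collecting the sign factors: 1.

1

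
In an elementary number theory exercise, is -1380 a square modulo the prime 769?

Pull out -1: (-1380/769) = (-1/769)·(1380/769). Since 769 ≡ 1 (mod 4), (-1/769) = +1. Now have (1380/769).
Reduce the numerator: 1380 ≡ 611 (mod 769), so (1380/769) = (611/769).
769 ≡ 1 (mod 4), so quadratic reciprocity gives (611/769) = (769/611). Reduce: 769 ≡ 158 (mod 611). Now have (158/611).
Factor out 2: 158 = 2·79. Since 611 ≡ 3 (mod 8), (2/611) = -1. Now have -(79/611).
Both 79 ≡ 3 and 611 ≡ 3 (mod 4), so reciprocity gives (79/611) = -(611/79). Reduce: 611 ≡ 58 (mod 79). Now have (58/79).
Factor out 2: 58 = 2·29. Since 79 ≡ 7 (mod 8), (2/79) = +1. Now have (29/79).
29 ≡ 1 (mod 4), so quadratic reciprocity gives (29/79) = (79/29). Reduce: 79 ≡ 21 (mod 29). Now have (21/29).
21 ≡ 1 (mod 4), so quadratic reciprocity gives (21/29) = (29/21). Reduce: 29 ≡ 8 (mod 21). Now have (8/21).
Factor out 2: 8 = 2^3. Since 21 ≡ 5 (mod 8), (2/21) = -1, and (2/21)^3 = -1. Now have -(1/21).
(1/21) = 1. Collecting the sign factors: -1.
The Legendre symbol is -1, so x^2 ≡ -1380 (mod 769) has no solution.

no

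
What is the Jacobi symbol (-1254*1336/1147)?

1

By multiplicativity, (-1254·1336/1147) = (-1254/1147)·(1336/1147).
First factor (-1254/1147):
(-1254/1147)
  = -(1254/1147)    [1147 ≡ 3 mod 4 ⇒ (-1/1147) = -1]
  = -(107/1147)    [1254 ≡ 107 mod 1147]
  = (1147/107)    [QR: both ≡ 3 mod 4, sign flips]
  = (77/107)    [1147 ≡ 77 mod 107]
  = (107/77)    [QR: 77 ≡ 1 mod 4, sign kept]
  = (30/77)    [107 ≡ 30 mod 77]
  = -(15/77)    [77 ≡ 5 mod 8 ⇒ (2/77) = -1]
  = -(77/15)    [QR: 77 ≡ 1 mod 4, sign kept]
  = -(2/15)    [77 ≡ 2 mod 15]
  = -(1/15)    [15 ≡ 7 mod 8 ⇒ (2/15) = +1]
  = -1    [(1/15) = 1]
Second factor (1336/1147):
(1336/1147)
  = (189/1147)    [1336 ≡ 189 mod 1147]
  = (1147/189)    [QR: 189 ≡ 1 mod 4, sign kept]
  = (13/189)    [1147 ≡ 13 mod 189]
  = (189/13)    [QR: 13 ≡ 1 mod 4, sign kept]
  = (7/13)    [189 ≡ 7 mod 13]
  = (13/7)    [QR: 13 ≡ 1 mod 4, sign kept]
  = (6/7)    [13 ≡ 6 mod 7]
  = (3/7)    [7 ≡ 7 mod 8 ⇒ (2/7) = +1]
  = -(7/3)    [QR: both ≡ 3 mod 4, sign flips]
  = -(1/3)    [7 ≡ 1 mod 3]
  = -1    [(1/3) = 1]
Product: (-1)·(-1) = 1.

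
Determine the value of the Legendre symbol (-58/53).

(-58/53)
  = (48/53)    [-58 ≡ 48 mod 53]
  = (3/53)    [53 ≡ 5 mod 8 ⇒ (2/53)^4 = +1]
  = (53/3)    [QR: 53 ≡ 1 mod 4, sign kept]
  = (2/3)    [53 ≡ 2 mod 3]
  = -(1/3)    [3 ≡ 3 mod 8 ⇒ (2/3) = -1]
  = -1    [(1/3) = 1]

-1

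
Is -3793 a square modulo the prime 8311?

(-3793/8311)
  = (4518/8311)    [-3793 ≡ 4518 mod 8311]
  = (2259/8311)    [8311 ≡ 7 mod 8 ⇒ (2/8311) = +1]
  = -(8311/2259)    [QR: both ≡ 3 mod 4, sign flips]
  = -(1534/2259)    [8311 ≡ 1534 mod 2259]
  = (767/2259)    [2259 ≡ 3 mod 8 ⇒ (2/2259) = -1]
  = -(2259/767)    [QR: both ≡ 3 mod 4, sign flips]
  = -(725/767)    [2259 ≡ 725 mod 767]
  = -(767/725)    [QR: 725 ≡ 1 mod 4, sign kept]
  = -(42/725)    [767 ≡ 42 mod 725]
  = (21/725)    [725 ≡ 5 mod 8 ⇒ (2/725) = -1]
  = (725/21)    [QR: 21 ≡ 1 mod 4, sign kept]
  = (11/21)    [725 ≡ 11 mod 21]
  = (21/11)    [QR: 21 ≡ 1 mod 4, sign kept]
  = (10/11)    [21 ≡ 10 mod 11]
  = -(5/11)    [11 ≡ 3 mod 8 ⇒ (2/11) = -1]
  = -(11/5)    [QR: 5 ≡ 1 mod 4, sign kept]
  = -(1/5)    [11 ≡ 1 mod 5]
  = -1    [(1/5) = 1]
The Legendre symbol is -1, so x^2 ≡ -3793 (mod 8311) has no solution.

no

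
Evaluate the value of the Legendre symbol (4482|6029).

-1

(4482|6029)
  = -(2241|6029)    [6029 ≡ 5 mod 8 ⇒ (2|6029) = -1]
  = -(6029|2241)    [QR: 2241 ≡ 1 mod 4, sign kept]
  = -(1547|2241)    [6029 ≡ 1547 mod 2241]
  = -(2241|1547)    [QR: 2241 ≡ 1 mod 4, sign kept]
  = -(694|1547)    [2241 ≡ 694 mod 1547]
  = (347|1547)    [1547 ≡ 3 mod 8 ⇒ (2|1547) = -1]
  = -(1547|347)    [QR: both ≡ 3 mod 4, sign flips]
  = -(159|347)    [1547 ≡ 159 mod 347]
  = (347|159)    [QR: both ≡ 3 mod 4, sign flips]
  = (29|159)    [347 ≡ 29 mod 159]
  = (159|29)    [QR: 29 ≡ 1 mod 4, sign kept]
  = (14|29)    [159 ≡ 14 mod 29]
  = -(7|29)    [29 ≡ 5 mod 8 ⇒ (2|29) = -1]
  = -(29|7)    [QR: 29 ≡ 1 mod 4, sign kept]
  = -(1|7)    [29 ≡ 1 mod 7]
  = -1    [(1|7) = 1]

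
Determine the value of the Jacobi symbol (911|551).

1

(911|551)
  = (360|551)    [911 ≡ 360 mod 551]
  = (45|551)    [551 ≡ 7 mod 8 ⇒ (2|551)^3 = +1]
  = (551|45)    [QR: 45 ≡ 1 mod 4, sign kept]
  = (11|45)    [551 ≡ 11 mod 45]
  = (45|11)    [QR: 45 ≡ 1 mod 4, sign kept]
  = (1|11)    [45 ≡ 1 mod 11]
  = 1    [(1|11) = 1]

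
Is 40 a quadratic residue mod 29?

no

Reduce the numerator: 40 ≡ 11 (mod 29), so (40/29) = (11/29).
29 ≡ 1 (mod 4), so quadratic reciprocity gives (11/29) = (29/11). Reduce: 29 ≡ 7 (mod 11). Now have (7/11).
Both 7 ≡ 3 and 11 ≡ 3 (mod 4), so reciprocity gives (7/11) = -(11/7). Reduce: 11 ≡ 4 (mod 7). Now have -(4/7).
Factor out 2: 4 = 2^2. Since 7 ≡ 7 (mod 8), (2/7) = +1, and (2/7)^2 = +1. Now have -(1/7).
(1/7) = 1. Collecting the sign factors: -1.
(40/29) = -1, and 29 is prime, so 40 is not a quadratic residue mod 29.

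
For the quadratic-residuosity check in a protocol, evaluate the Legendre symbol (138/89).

1

Reduce the numerator: 138 ≡ 49 (mod 89), so (138/89) = (49/89).
49 ≡ 1 (mod 4), so quadratic reciprocity gives (49/89) = (89/49). Reduce: 89 ≡ 40 (mod 49). Now have (40/49).
Factor out 2: 40 = 2^3·5. Since 49 ≡ 1 (mod 8), (2/49) = +1, and (2/49)^3 = +1. Now have (5/49).
5 ≡ 1 (mod 4), so quadratic reciprocity gives (5/49) = (49/5). Reduce: 49 ≡ 4 (mod 5). Now have (4/5).
Factor out 2: 4 = 2^2. Since 5 ≡ 5 (mod 8), (2/5) = -1, and (2/5)^2 = +1. Now have (1/5).
(1/5) = 1. Collecting the sign factors: 1.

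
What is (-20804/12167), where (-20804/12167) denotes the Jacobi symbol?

-1

(-20804/12167)
  = -(20804/12167)    [12167 ≡ 3 mod 4 ⇒ (-1/12167) = -1]
  = -(8637/12167)    [20804 ≡ 8637 mod 12167]
  = -(12167/8637)    [QR: 8637 ≡ 1 mod 4, sign kept]
  = -(3530/8637)    [12167 ≡ 3530 mod 8637]
  = (1765/8637)    [8637 ≡ 5 mod 8 ⇒ (2/8637) = -1]
  = (8637/1765)    [QR: 1765 ≡ 1 mod 4, sign kept]
  = (1577/1765)    [8637 ≡ 1577 mod 1765]
  = (1765/1577)    [QR: 1577 ≡ 1 mod 4, sign kept]
  = (188/1577)    [1765 ≡ 188 mod 1577]
  = (47/1577)    [1577 ≡ 1 mod 8 ⇒ (2/1577)^2 = +1]
  = (1577/47)    [QR: 1577 ≡ 1 mod 4, sign kept]
  = (26/47)    [1577 ≡ 26 mod 47]
  = (13/47)    [47 ≡ 7 mod 8 ⇒ (2/47) = +1]
  = (47/13)    [QR: 13 ≡ 1 mod 4, sign kept]
  = (8/13)    [47 ≡ 8 mod 13]
  = -(1/13)    [13 ≡ 5 mod 8 ⇒ (2/13)^3 = -1]
  = -1    [(1/13) = 1]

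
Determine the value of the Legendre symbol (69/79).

-1

(69/79)
  = (79/69)    [QR: 69 ≡ 1 mod 4, sign kept]
  = (10/69)    [79 ≡ 10 mod 69]
  = -(5/69)    [69 ≡ 5 mod 8 ⇒ (2/69) = -1]
  = -(69/5)    [QR: 5 ≡ 1 mod 4, sign kept]
  = -(4/5)    [69 ≡ 4 mod 5]
  = -(1/5)    [5 ≡ 5 mod 8 ⇒ (2/5)^2 = +1]
  = -1    [(1/5) = 1]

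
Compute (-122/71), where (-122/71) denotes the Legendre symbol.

(-122/71)
  = (20/71)    [-122 ≡ 20 mod 71]
  = (5/71)    [71 ≡ 7 mod 8 ⇒ (2/71)^2 = +1]
  = (71/5)    [QR: 5 ≡ 1 mod 4, sign kept]
  = (1/5)    [71 ≡ 1 mod 5]
  = 1    [(1/5) = 1]

1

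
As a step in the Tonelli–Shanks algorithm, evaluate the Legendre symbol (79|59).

1

(79|59)
  = (20|59)    [79 ≡ 20 mod 59]
  = (5|59)    [59 ≡ 3 mod 8 ⇒ (2|59)^2 = +1]
  = (59|5)    [QR: 5 ≡ 1 mod 4, sign kept]
  = (4|5)    [59 ≡ 4 mod 5]
  = (1|5)    [5 ≡ 5 mod 8 ⇒ (2|5)^2 = +1]
  = 1    [(1|5) = 1]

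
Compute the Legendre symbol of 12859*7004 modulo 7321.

By multiplicativity, (12859·7004/7321) = (12859/7321)·(7004/7321).
First factor (12859/7321):
Reduce the numerator: 12859 ≡ 5538 (mod 7321), so (12859/7321) = (5538/7321).
Factor out 2: 5538 = 2·2769. Since 7321 ≡ 1 (mod 8), (2/7321) = +1. Now have (2769/7321).
2769 ≡ 1 (mod 4), so quadratic reciprocity gives (2769/7321) = (7321/2769). Reduce: 7321 ≡ 1783 (mod 2769). Now have (1783/2769).
2769 ≡ 1 (mod 4), so quadratic reciprocity gives (1783/2769) = (2769/1783). Reduce: 2769 ≡ 986 (mod 1783). Now have (986/1783).
Factor out 2: 986 = 2·493. Since 1783 ≡ 7 (mod 8), (2/1783) = +1. Now have (493/1783).
493 ≡ 1 (mod 4), so quadratic reciprocity gives (493/1783) = (1783/493). Reduce: 1783 ≡ 304 (mod 493). Now have (304/493).
Factor out 2: 304 = 2^4·19. Since 493 ≡ 5 (mod 8), (2/493) = -1, and (2/493)^4 = +1. Now have (19/493).
493 ≡ 1 (mod 4), so quadratic reciprocity gives (19/493) = (493/19). Reduce: 493 ≡ 18 (mod 19). Now have (18/19).
Factor out 2: 18 = 2·9. Since 19 ≡ 3 (mod 8), (2/19) = -1. Now have -(9/19).
9 ≡ 1 (mod 4), so quadratic reciprocity gives (9/19) = (19/9). Reduce: 19 ≡ 1 (mod 9). Now have -(1/9).
(1/9) = 1. Collecting the sign factors: -1.
Second factor (7004/7321):
Factor out 2: 7004 = 2^2·1751. Since 7321 ≡ 1 (mod 8), (2/7321) = +1, and (2/7321)^2 = +1. Now have (1751/7321).
7321 ≡ 1 (mod 4), so quadratic reciprocity gives (1751/7321) = (7321/1751). Reduce: 7321 ≡ 317 (mod 1751). Now have (317/1751).
317 ≡ 1 (mod 4), so quadratic reciprocity gives (317/1751) = (1751/317). Reduce: 1751 ≡ 166 (mod 317). Now have (166/317).
Factor out 2: 166 = 2·83. Since 317 ≡ 5 (mod 8), (2/317) = -1. Now have -(83/317).
317 ≡ 1 (mod 4), so quadratic reciprocity gives (83/317) = (317/83). Reduce: 317 ≡ 68 (mod 83). Now have -(68/83).
Factor out 2: 68 = 2^2·17. Since 83 ≡ 3 (mod 8), (2/83) = -1, and (2/83)^2 = +1. Now have -(17/83).
17 ≡ 1 (mod 4), so quadratic reciprocity gives (17/83) = (83/17). Reduce: 83 ≡ 15 (mod 17). Now have -(15/17).
17 ≡ 1 (mod 4), so quadratic reciprocity gives (15/17) = (17/15). Reduce: 17 ≡ 2 (mod 15). Now have -(2/15).
Factor out 2: 2 = 2. Since 15 ≡ 7 (mod 8), (2/15) = +1. Now have -(1/15).
(1/15) = 1. Collecting the sign factors: -1.
Product: (-1)·(-1) = 1.

1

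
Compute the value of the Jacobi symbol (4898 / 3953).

-1

(4898 / 3953)
  = (945 / 3953)    [4898 ≡ 945 mod 3953]
  = (3953 / 945)    [QR: 945 ≡ 1 mod 4, sign kept]
  = (173 / 945)    [3953 ≡ 173 mod 945]
  = (945 / 173)    [QR: 173 ≡ 1 mod 4, sign kept]
  = (80 / 173)    [945 ≡ 80 mod 173]
  = (5 / 173)    [173 ≡ 5 mod 8 ⇒ (2 / 173)^4 = +1]
  = (173 / 5)    [QR: 5 ≡ 1 mod 4, sign kept]
  = (3 / 5)    [173 ≡ 3 mod 5]
  = (5 / 3)    [QR: 5 ≡ 1 mod 4, sign kept]
  = (2 / 3)    [5 ≡ 2 mod 3]
  = -(1 / 3)    [3 ≡ 3 mod 8 ⇒ (2 / 3) = -1]
  = -1    [(1 / 3) = 1]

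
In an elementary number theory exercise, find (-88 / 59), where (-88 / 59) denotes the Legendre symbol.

(-88 / 59)
  = (30 / 59)    [-88 ≡ 30 mod 59]
  = -(15 / 59)    [59 ≡ 3 mod 8 ⇒ (2 / 59) = -1]
  = (59 / 15)    [QR: both ≡ 3 mod 4, sign flips]
  = (14 / 15)    [59 ≡ 14 mod 15]
  = (7 / 15)    [15 ≡ 7 mod 8 ⇒ (2 / 15) = +1]
  = -(15 / 7)    [QR: both ≡ 3 mod 4, sign flips]
  = -(1 / 7)    [15 ≡ 1 mod 7]
  = -1    [(1 / 7) = 1]

-1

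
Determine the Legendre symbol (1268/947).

Reduce the numerator: 1268 ≡ 321 (mod 947), so (1268/947) = (321/947).
321 ≡ 1 (mod 4), so quadratic reciprocity gives (321/947) = (947/321). Reduce: 947 ≡ 305 (mod 321). Now have (305/321).
305 ≡ 1 (mod 4), so quadratic reciprocity gives (305/321) = (321/305). Reduce: 321 ≡ 16 (mod 305). Now have (16/305).
Factor out 2: 16 = 2^4. Since 305 ≡ 1 (mod 8), (2/305) = +1, and (2/305)^4 = +1. Now have (1/305).
(1/305) = 1. Collecting the sign factors: 1.

1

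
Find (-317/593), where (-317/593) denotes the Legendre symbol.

-1

(-317/593)
  = (276/593)    [-317 ≡ 276 mod 593]
  = (69/593)    [593 ≡ 1 mod 8 ⇒ (2/593)^2 = +1]
  = (593/69)    [QR: 69 ≡ 1 mod 4, sign kept]
  = (41/69)    [593 ≡ 41 mod 69]
  = (69/41)    [QR: 41 ≡ 1 mod 4, sign kept]
  = (28/41)    [69 ≡ 28 mod 41]
  = (7/41)    [41 ≡ 1 mod 8 ⇒ (2/41)^2 = +1]
  = (41/7)    [QR: 41 ≡ 1 mod 4, sign kept]
  = (6/7)    [41 ≡ 6 mod 7]
  = (3/7)    [7 ≡ 7 mod 8 ⇒ (2/7) = +1]
  = -(7/3)    [QR: both ≡ 3 mod 4, sign flips]
  = -(1/3)    [7 ≡ 1 mod 3]
  = -1    [(1/3) = 1]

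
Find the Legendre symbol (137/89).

Reduce the numerator: 137 ≡ 48 (mod 89), so (137/89) = (48/89).
Factor out 2: 48 = 2^4·3. Since 89 ≡ 1 (mod 8), (2/89) = +1, and (2/89)^4 = +1. Now have (3/89).
89 ≡ 1 (mod 4), so quadratic reciprocity gives (3/89) = (89/3). Reduce: 89 ≡ 2 (mod 3). Now have (2/3).
Factor out 2: 2 = 2. Since 3 ≡ 3 (mod 8), (2/3) = -1. Now have -(1/3).
(1/3) = 1. Collecting the sign factors: -1.

-1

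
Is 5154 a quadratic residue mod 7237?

(5154|7237)
  = -(2577|7237)    [7237 ≡ 5 mod 8 ⇒ (2|7237) = -1]
  = -(7237|2577)    [QR: 2577 ≡ 1 mod 4, sign kept]
  = -(2083|2577)    [7237 ≡ 2083 mod 2577]
  = -(2577|2083)    [QR: 2577 ≡ 1 mod 4, sign kept]
  = -(494|2083)    [2577 ≡ 494 mod 2083]
  = (247|2083)    [2083 ≡ 3 mod 8 ⇒ (2|2083) = -1]
  = -(2083|247)    [QR: both ≡ 3 mod 4, sign flips]
  = -(107|247)    [2083 ≡ 107 mod 247]
  = (247|107)    [QR: both ≡ 3 mod 4, sign flips]
  = (33|107)    [247 ≡ 33 mod 107]
  = (107|33)    [QR: 33 ≡ 1 mod 4, sign kept]
  = (8|33)    [107 ≡ 8 mod 33]
  = (1|33)    [33 ≡ 1 mod 8 ⇒ (2|33)^3 = +1]
  = 1    [(1|33) = 1]
(5154|7237) = 1, and 7237 is prime, so 5154 is a quadratic residue mod 7237.

yes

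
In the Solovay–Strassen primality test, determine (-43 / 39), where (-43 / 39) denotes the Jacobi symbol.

(-43 / 39)
  = -(43 / 39)    [39 ≡ 3 mod 4 ⇒ (-1 / 39) = -1]
  = -(4 / 39)    [43 ≡ 4 mod 39]
  = -(1 / 39)    [39 ≡ 7 mod 8 ⇒ (2 / 39)^2 = +1]
  = -1    [(1 / 39) = 1]

-1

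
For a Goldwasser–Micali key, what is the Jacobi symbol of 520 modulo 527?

Factor out 2: 520 = 2^3·65. Since 527 ≡ 7 (mod 8), (2/527) = +1, and (2/527)^3 = +1. Now have (65/527).
65 ≡ 1 (mod 4), so quadratic reciprocity gives (65/527) = (527/65). Reduce: 527 ≡ 7 (mod 65). Now have (7/65).
65 ≡ 1 (mod 4), so quadratic reciprocity gives (7/65) = (65/7). Reduce: 65 ≡ 2 (mod 7). Now have (2/7).
Factor out 2: 2 = 2. Since 7 ≡ 7 (mod 8), (2/7) = +1. Now have (1/7).
(1/7) = 1. Collecting the sign factors: 1.

1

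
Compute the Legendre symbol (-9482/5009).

-1

(-9482/5009)
  = (536/5009)    [-9482 ≡ 536 mod 5009]
  = (67/5009)    [5009 ≡ 1 mod 8 ⇒ (2/5009)^3 = +1]
  = (5009/67)    [QR: 5009 ≡ 1 mod 4, sign kept]
  = (51/67)    [5009 ≡ 51 mod 67]
  = -(67/51)    [QR: both ≡ 3 mod 4, sign flips]
  = -(16/51)    [67 ≡ 16 mod 51]
  = -(1/51)    [51 ≡ 3 mod 8 ⇒ (2/51)^4 = +1]
  = -1    [(1/51) = 1]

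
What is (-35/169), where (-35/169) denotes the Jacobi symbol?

1

Reduce the numerator: -35 ≡ 134 (mod 169), so (-35/169) = (134/169).
Factor out 2: 134 = 2·67. Since 169 ≡ 1 (mod 8), (2/169) = +1. Now have (67/169).
169 ≡ 1 (mod 4), so quadratic reciprocity gives (67/169) = (169/67). Reduce: 169 ≡ 35 (mod 67). Now have (35/67).
Both 35 ≡ 3 and 67 ≡ 3 (mod 4), so reciprocity gives (35/67) = -(67/35). Reduce: 67 ≡ 32 (mod 35). Now have -(32/35).
Factor out 2: 32 = 2^5. Since 35 ≡ 3 (mod 8), (2/35) = -1, and (2/35)^5 = -1. Now have (1/35).
(1/35) = 1. Collecting the sign factors: 1.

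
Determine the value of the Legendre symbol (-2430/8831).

-1

(-2430/8831)
  = (6401/8831)    [-2430 ≡ 6401 mod 8831]
  = (8831/6401)    [QR: 6401 ≡ 1 mod 4, sign kept]
  = (2430/6401)    [8831 ≡ 2430 mod 6401]
  = (1215/6401)    [6401 ≡ 1 mod 8 ⇒ (2/6401) = +1]
  = (6401/1215)    [QR: 6401 ≡ 1 mod 4, sign kept]
  = (326/1215)    [6401 ≡ 326 mod 1215]
  = (163/1215)    [1215 ≡ 7 mod 8 ⇒ (2/1215) = +1]
  = -(1215/163)    [QR: both ≡ 3 mod 4, sign flips]
  = -(74/163)    [1215 ≡ 74 mod 163]
  = (37/163)    [163 ≡ 3 mod 8 ⇒ (2/163) = -1]
  = (163/37)    [QR: 37 ≡ 1 mod 4, sign kept]
  = (15/37)    [163 ≡ 15 mod 37]
  = (37/15)    [QR: 37 ≡ 1 mod 4, sign kept]
  = (7/15)    [37 ≡ 7 mod 15]
  = -(15/7)    [QR: both ≡ 3 mod 4, sign flips]
  = -(1/7)    [15 ≡ 1 mod 7]
  = -1    [(1/7) = 1]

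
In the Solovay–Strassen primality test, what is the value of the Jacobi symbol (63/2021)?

2021 ≡ 1 (mod 4), so quadratic reciprocity gives (63/2021) = (2021/63). Reduce: 2021 ≡ 5 (mod 63). Now have (5/63).
5 ≡ 1 (mod 4), so quadratic reciprocity gives (5/63) = (63/5). Reduce: 63 ≡ 3 (mod 5). Now have (3/5).
5 ≡ 1 (mod 4), so quadratic reciprocity gives (3/5) = (5/3). Reduce: 5 ≡ 2 (mod 3). Now have (2/3).
Factor out 2: 2 = 2. Since 3 ≡ 3 (mod 8), (2/3) = -1. Now have -(1/3).
(1/3) = 1. Collecting the sign factors: -1.

-1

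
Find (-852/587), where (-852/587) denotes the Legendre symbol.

1

(-852/587)
  = (322/587)    [-852 ≡ 322 mod 587]
  = -(161/587)    [587 ≡ 3 mod 8 ⇒ (2/587) = -1]
  = -(587/161)    [QR: 161 ≡ 1 mod 4, sign kept]
  = -(104/161)    [587 ≡ 104 mod 161]
  = -(13/161)    [161 ≡ 1 mod 8 ⇒ (2/161)^3 = +1]
  = -(161/13)    [QR: 13 ≡ 1 mod 4, sign kept]
  = -(5/13)    [161 ≡ 5 mod 13]
  = -(13/5)    [QR: 5 ≡ 1 mod 4, sign kept]
  = -(3/5)    [13 ≡ 3 mod 5]
  = -(5/3)    [QR: 5 ≡ 1 mod 4, sign kept]
  = -(2/3)    [5 ≡ 2 mod 3]
  = (1/3)    [3 ≡ 3 mod 8 ⇒ (2/3) = -1]
  = 1    [(1/3) = 1]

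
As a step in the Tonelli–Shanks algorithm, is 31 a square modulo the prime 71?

no

Both 31 ≡ 3 and 71 ≡ 3 (mod 4), so reciprocity gives (31|71) = -(71|31). Reduce: 71 ≡ 9 (mod 31). Now have -(9|31).
9 ≡ 1 (mod 4), so quadratic reciprocity gives (9|31) = (31|9). Reduce: 31 ≡ 4 (mod 9). Now have -(4|9).
Factor out 2: 4 = 2^2. Since 9 ≡ 1 (mod 8), (2|9) = +1, and (2|9)^2 = +1. Now have -(1|9).
(1|9) = 1. Collecting the sign factors: -1.
(31|71) = -1, and 71 is prime, so 31 is not a quadratic residue mod 71.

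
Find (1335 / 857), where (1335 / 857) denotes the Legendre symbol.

-1

(1335 / 857)
  = (478 / 857)    [1335 ≡ 478 mod 857]
  = (239 / 857)    [857 ≡ 1 mod 8 ⇒ (2 / 857) = +1]
  = (857 / 239)    [QR: 857 ≡ 1 mod 4, sign kept]
  = (140 / 239)    [857 ≡ 140 mod 239]
  = (35 / 239)    [239 ≡ 7 mod 8 ⇒ (2 / 239)^2 = +1]
  = -(239 / 35)    [QR: both ≡ 3 mod 4, sign flips]
  = -(29 / 35)    [239 ≡ 29 mod 35]
  = -(35 / 29)    [QR: 29 ≡ 1 mod 4, sign kept]
  = -(6 / 29)    [35 ≡ 6 mod 29]
  = (3 / 29)    [29 ≡ 5 mod 8 ⇒ (2 / 29) = -1]
  = (29 / 3)    [QR: 29 ≡ 1 mod 4, sign kept]
  = (2 / 3)    [29 ≡ 2 mod 3]
  = -(1 / 3)    [3 ≡ 3 mod 8 ⇒ (2 / 3) = -1]
  = -1    [(1 / 3) = 1]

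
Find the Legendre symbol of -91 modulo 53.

1

Reduce the numerator: -91 ≡ 15 (mod 53), so (-91|53) = (15|53).
53 ≡ 1 (mod 4), so quadratic reciprocity gives (15|53) = (53|15). Reduce: 53 ≡ 8 (mod 15). Now have (8|15).
Factor out 2: 8 = 2^3. Since 15 ≡ 7 (mod 8), (2|15) = +1, and (2|15)^3 = +1. Now have (1|15).
(1|15) = 1. Collecting the sign factors: 1.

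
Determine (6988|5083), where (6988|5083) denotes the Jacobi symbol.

Reduce the numerator: 6988 ≡ 1905 (mod 5083), so (6988|5083) = (1905|5083).
1905 ≡ 1 (mod 4), so quadratic reciprocity gives (1905|5083) = (5083|1905). Reduce: 5083 ≡ 1273 (mod 1905). Now have (1273|1905).
1273 ≡ 1 (mod 4), so quadratic reciprocity gives (1273|1905) = (1905|1273). Reduce: 1905 ≡ 632 (mod 1273). Now have (632|1273).
Factor out 2: 632 = 2^3·79. Since 1273 ≡ 1 (mod 8), (2|1273) = +1, and (2|1273)^3 = +1. Now have (79|1273).
1273 ≡ 1 (mod 4), so quadratic reciprocity gives (79|1273) = (1273|79). Reduce: 1273 ≡ 9 (mod 79). Now have (9|79).
9 ≡ 1 (mod 4), so quadratic reciprocity gives (9|79) = (79|9). Reduce: 79 ≡ 7 (mod 9). Now have (7|9).
9 ≡ 1 (mod 4), so quadratic reciprocity gives (7|9) = (9|7). Reduce: 9 ≡ 2 (mod 7). Now have (2|7).
Factor out 2: 2 = 2. Since 7 ≡ 7 (mod 8), (2|7) = +1. Now have (1|7).
(1|7) = 1. Collecting the sign factors: 1.

1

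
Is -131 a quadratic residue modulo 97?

no

Reduce the numerator: -131 ≡ 63 (mod 97), so (-131/97) = (63/97).
97 ≡ 1 (mod 4), so quadratic reciprocity gives (63/97) = (97/63). Reduce: 97 ≡ 34 (mod 63). Now have (34/63).
Factor out 2: 34 = 2·17. Since 63 ≡ 7 (mod 8), (2/63) = +1. Now have (17/63).
17 ≡ 1 (mod 4), so quadratic reciprocity gives (17/63) = (63/17). Reduce: 63 ≡ 12 (mod 17). Now have (12/17).
Factor out 2: 12 = 2^2·3. Since 17 ≡ 1 (mod 8), (2/17) = +1, and (2/17)^2 = +1. Now have (3/17).
17 ≡ 1 (mod 4), so quadratic reciprocity gives (3/17) = (17/3). Reduce: 17 ≡ 2 (mod 3). Now have (2/3).
Factor out 2: 2 = 2. Since 3 ≡ 3 (mod 8), (2/3) = -1. Now have -(1/3).
(1/3) = 1. Collecting the sign factors: -1.
(-131/97) = -1, and 97 is prime, so -131 is not a quadratic residue mod 97.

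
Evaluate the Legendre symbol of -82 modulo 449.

1

Pull out -1: (-82|449) = (-1|449)·(82|449). Since 449 ≡ 1 (mod 4), (-1|449) = +1. Now have (82|449).
Factor out 2: 82 = 2·41. Since 449 ≡ 1 (mod 8), (2|449) = +1. Now have (41|449).
41 ≡ 1 (mod 4), so quadratic reciprocity gives (41|449) = (449|41). Reduce: 449 ≡ 39 (mod 41). Now have (39|41).
41 ≡ 1 (mod 4), so quadratic reciprocity gives (39|41) = (41|39). Reduce: 41 ≡ 2 (mod 39). Now have (2|39).
Factor out 2: 2 = 2. Since 39 ≡ 7 (mod 8), (2|39) = +1. Now have (1|39).
(1|39) = 1. Collecting the sign factors: 1.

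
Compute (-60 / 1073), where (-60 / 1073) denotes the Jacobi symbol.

1

Pull out -1: (-60 / 1073) = (-1 / 1073)·(60 / 1073). Since 1073 ≡ 1 (mod 4), (-1 / 1073) = +1. Now have (60 / 1073).
Factor out 2: 60 = 2^2·15. Since 1073 ≡ 1 (mod 8), (2 / 1073) = +1, and (2 / 1073)^2 = +1. Now have (15 / 1073).
1073 ≡ 1 (mod 4), so quadratic reciprocity gives (15 / 1073) = (1073 / 15). Reduce: 1073 ≡ 8 (mod 15). Now have (8 / 15).
Factor out 2: 8 = 2^3. Since 15 ≡ 7 (mod 8), (2 / 15) = +1, and (2 / 15)^3 = +1. Now have (1 / 15).
(1 / 15) = 1. Collecting the sign factors: 1.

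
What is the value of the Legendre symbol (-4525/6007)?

-1

Reduce the numerator: -4525 ≡ 1482 (mod 6007), so (-4525/6007) = (1482/6007).
Factor out 2: 1482 = 2·741. Since 6007 ≡ 7 (mod 8), (2/6007) = +1. Now have (741/6007).
741 ≡ 1 (mod 4), so quadratic reciprocity gives (741/6007) = (6007/741). Reduce: 6007 ≡ 79 (mod 741). Now have (79/741).
741 ≡ 1 (mod 4), so quadratic reciprocity gives (79/741) = (741/79). Reduce: 741 ≡ 30 (mod 79). Now have (30/79).
Factor out 2: 30 = 2·15. Since 79 ≡ 7 (mod 8), (2/79) = +1. Now have (15/79).
Both 15 ≡ 3 and 79 ≡ 3 (mod 4), so reciprocity gives (15/79) = -(79/15). Reduce: 79 ≡ 4 (mod 15). Now have -(4/15).
Factor out 2: 4 = 2^2. Since 15 ≡ 7 (mod 8), (2/15) = +1, and (2/15)^2 = +1. Now have -(1/15).
(1/15) = 1. Collecting the sign factors: -1.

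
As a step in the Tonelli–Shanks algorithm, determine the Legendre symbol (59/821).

(59/821)
  = (821/59)    [QR: 821 ≡ 1 mod 4, sign kept]
  = (54/59)    [821 ≡ 54 mod 59]
  = -(27/59)    [59 ≡ 3 mod 8 ⇒ (2/59) = -1]
  = (59/27)    [QR: both ≡ 3 mod 4, sign flips]
  = (5/27)    [59 ≡ 5 mod 27]
  = (27/5)    [QR: 5 ≡ 1 mod 4, sign kept]
  = (2/5)    [27 ≡ 2 mod 5]
  = -(1/5)    [5 ≡ 5 mod 8 ⇒ (2/5) = -1]
  = -1    [(1/5) = 1]

-1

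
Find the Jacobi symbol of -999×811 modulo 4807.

By multiplicativity, (-999·811/4807) = (-999/4807)·(811/4807).
First factor (-999/4807):
Pull out -1: (-999/4807) = (-1/4807)·(999/4807). Since 4807 ≡ 3 (mod 4), (-1/4807) = -1. Now have -(999/4807).
Both 999 ≡ 3 and 4807 ≡ 3 (mod 4), so reciprocity gives (999/4807) = -(4807/999). Reduce: 4807 ≡ 811 (mod 999). Now have (811/999).
Both 811 ≡ 3 and 999 ≡ 3 (mod 4), so reciprocity gives (811/999) = -(999/811). Reduce: 999 ≡ 188 (mod 811). Now have -(188/811).
Factor out 2: 188 = 2^2·47. Since 811 ≡ 3 (mod 8), (2/811) = -1, and (2/811)^2 = +1. Now have -(47/811).
Both 47 ≡ 3 and 811 ≡ 3 (mod 4), so reciprocity gives (47/811) = -(811/47). Reduce: 811 ≡ 12 (mod 47). Now have (12/47).
Factor out 2: 12 = 2^2·3. Since 47 ≡ 7 (mod 8), (2/47) = +1, and (2/47)^2 = +1. Now have (3/47).
Both 3 ≡ 3 and 47 ≡ 3 (mod 4), so reciprocity gives (3/47) = -(47/3). Reduce: 47 ≡ 2 (mod 3). Now have -(2/3).
Factor out 2: 2 = 2. Since 3 ≡ 3 (mod 8), (2/3) = -1. Now have (1/3).
(1/3) = 1. Collecting the sign factors: 1.
Second factor (811/4807):
Both 811 ≡ 3 and 4807 ≡ 3 (mod 4), so reciprocity gives (811/4807) = -(4807/811). Reduce: 4807 ≡ 752 (mod 811). Now have -(752/811).
Factor out 2: 752 = 2^4·47. Since 811 ≡ 3 (mod 8), (2/811) = -1, and (2/811)^4 = +1. Now have -(47/811).
Both 47 ≡ 3 and 811 ≡ 3 (mod 4), so reciprocity gives (47/811) = -(811/47). Reduce: 811 ≡ 12 (mod 47). Now have (12/47).
Factor out 2: 12 = 2^2·3. Since 47 ≡ 7 (mod 8), (2/47) = +1, and (2/47)^2 = +1. Now have (3/47).
Both 3 ≡ 3 and 47 ≡ 3 (mod 4), so reciprocity gives (3/47) = -(47/3). Reduce: 47 ≡ 2 (mod 3). Now have -(2/3).
Factor out 2: 2 = 2. Since 3 ≡ 3 (mod 8), (2/3) = -1. Now have (1/3).
(1/3) = 1. Collecting the sign factors: 1.
Product: (1)·(1) = 1.

1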